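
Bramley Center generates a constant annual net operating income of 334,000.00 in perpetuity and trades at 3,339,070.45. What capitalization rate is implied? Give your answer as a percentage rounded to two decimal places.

P = C/r ⇒ r = C/P = 334,000.00/3,339,070.45 = 0.100028

10.00%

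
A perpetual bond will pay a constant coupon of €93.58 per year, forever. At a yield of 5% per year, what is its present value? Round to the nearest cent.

€1871.60

Level perpetuity: PV = C / r = €93.58 / 0.05 = €1,871.60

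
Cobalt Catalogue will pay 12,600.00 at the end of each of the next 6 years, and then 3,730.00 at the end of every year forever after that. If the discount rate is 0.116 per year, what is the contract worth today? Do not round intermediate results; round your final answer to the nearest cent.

PV of 6-year annuity: 12,600.00 × [1 − (1+0.116)^−6] / 0.116 = 52395.95840
Perpetuity value at year 6: 3,730.00 / 0.116 = 32155.17241
PV of perpetuity: 32155.17241 / (1+0.116)^6 = 16644.30536
Total PV = 52395.95840 + 16644.30536 = 69040.26376

69040.26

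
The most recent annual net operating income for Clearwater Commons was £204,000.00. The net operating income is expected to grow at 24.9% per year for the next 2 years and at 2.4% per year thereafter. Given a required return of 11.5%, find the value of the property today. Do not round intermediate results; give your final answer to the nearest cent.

D_1 = 254796.00000
D_2 = 318240.20400
Terminal value at year 2: TV = D_2×(1+g_2)/(r−g_2) = 325877.96890/0.091 = 3581076.58127
P_0 = D_1/(1+r)^1 + D_2/(1+r)^2 + TV/(1+r)^2
    = 228516.59193 + 255979.57248 + 2880473.43102 = 3364969.59543

£3364969.60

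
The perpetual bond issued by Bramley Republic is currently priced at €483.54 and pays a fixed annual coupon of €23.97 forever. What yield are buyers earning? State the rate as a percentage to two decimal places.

P = C/r ⇒ r = C/P = €23.97/€483.54 = 0.049572

4.96%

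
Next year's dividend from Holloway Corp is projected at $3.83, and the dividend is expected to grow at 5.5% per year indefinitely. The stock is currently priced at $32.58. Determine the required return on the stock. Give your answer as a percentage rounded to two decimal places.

P = D₁/(r − g) ⇒ r = D₁/P + g = $3.8300/$32.58 + 0.055 = 0.117557 + 0.055 = 0.172557

17.26%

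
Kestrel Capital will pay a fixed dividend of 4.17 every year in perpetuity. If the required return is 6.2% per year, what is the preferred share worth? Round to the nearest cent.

67.26

Level perpetuity: PV = C / r = 4.17 / 0.062 = 67.26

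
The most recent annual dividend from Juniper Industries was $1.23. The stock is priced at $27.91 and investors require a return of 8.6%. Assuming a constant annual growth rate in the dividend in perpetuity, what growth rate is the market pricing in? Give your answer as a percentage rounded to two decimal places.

P = D₀(1+g)/(r−g) ⇒ P(r−g) = D₀(1+g) ⇒ g(P+D₀) = P·r − D₀
g = (P·r − D₀)/(P + D₀) = ($27.91×0.086 − $1.23) / ($27.91 + $1.23) = 0.040160

4.02%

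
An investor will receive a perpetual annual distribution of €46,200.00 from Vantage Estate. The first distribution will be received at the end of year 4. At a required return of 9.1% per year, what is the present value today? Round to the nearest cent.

Value at end of year 3: C / r = €46,200.00 / 0.091 = €507,692.3077
Discount to today: PV = €507,692.3077 / (1 + 0.091)^3 = €507,692.3077 / 1.298597 = €390,954.60

€390954.60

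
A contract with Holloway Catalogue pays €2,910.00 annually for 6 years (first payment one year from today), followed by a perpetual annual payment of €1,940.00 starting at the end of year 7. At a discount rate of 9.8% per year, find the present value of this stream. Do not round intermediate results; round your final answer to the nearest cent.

€24045.40

PV of 6-year annuity: €2,910.00 × [1 − (1+0.098)^−6] / 0.098 = 12748.43667
Perpetuity value at year 6: €1,940.00 / 0.098 = 19795.91837
PV of perpetuity: 19795.91837 / (1+0.098)^6 = 11296.96059
Total PV = 12748.43667 + 11296.96059 = 24045.39726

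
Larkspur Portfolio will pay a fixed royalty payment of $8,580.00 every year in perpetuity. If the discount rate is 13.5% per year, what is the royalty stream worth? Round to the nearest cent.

$63555.56

Level perpetuity: PV = C / r = $8,580.00 / 0.135 = $63,555.56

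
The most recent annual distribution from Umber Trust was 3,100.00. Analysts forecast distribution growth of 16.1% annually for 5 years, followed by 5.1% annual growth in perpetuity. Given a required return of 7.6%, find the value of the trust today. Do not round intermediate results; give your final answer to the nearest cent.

D_1 = 3599.10000
D_2 = 4178.55510
D_3 = 4851.30247
D_4 = 5632.36217
D_5 = 6539.17248
Terminal value at year 5: TV = D_5×(1+g_2)/(r−g_2) = 6872.67027/0.025 = 274906.81098
P_0 = D_1/(1+r)^1 + D_2/(1+r)^2 + D_3/(1+r)^3 + D_4/(1+r)^4 + D_5/(1+r)^5 + TV/(1+r)^5
    = 3344.88848 + 3609.12223 + 3894.22947 + 4201.85912 + 4533.79037 + 190600.54724 = 210184.43691

210184.44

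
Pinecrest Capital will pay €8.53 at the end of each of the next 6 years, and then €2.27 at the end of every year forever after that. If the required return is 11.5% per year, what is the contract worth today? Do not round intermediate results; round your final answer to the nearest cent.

PV of 6-year annuity: €8.53 × [1 − (1+0.115)^−6] / 0.115 = 35.57261
Perpetuity value at year 6: €2.27 / 0.115 = 19.73913
PV of perpetuity: 19.73913 / (1+0.115)^6 = 10.27256
Total PV = 35.57261 + 10.27256 = 45.84517

€45.85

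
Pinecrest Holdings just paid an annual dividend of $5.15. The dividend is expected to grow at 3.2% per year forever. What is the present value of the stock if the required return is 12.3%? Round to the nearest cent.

$58.40

D₁ = D₀ × (1 + g) = $5.15 × 1.032 = $5.3148
Growing perpetuity: P = D₁ / (r − g) = $5.3148 / (0.123 − 0.032) = $58.40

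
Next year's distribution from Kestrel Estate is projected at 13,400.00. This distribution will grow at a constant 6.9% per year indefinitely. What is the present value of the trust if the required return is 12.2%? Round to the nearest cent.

252830.19

Growing perpetuity: P = D₁ / (r − g) = 13,400.0000 / (0.122 − 0.069) = 252,830.19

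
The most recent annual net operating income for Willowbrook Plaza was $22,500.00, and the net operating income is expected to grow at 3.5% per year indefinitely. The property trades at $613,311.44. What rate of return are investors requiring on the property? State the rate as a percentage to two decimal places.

7.30%

D₁ = $22,500.00 × 1.035 = $23,287.5000
P = D₁/(r − g) ⇒ r = D₁/P + g = $23,287.5000/$613,311.44 + 0.035 = 0.037970 + 0.035 = 0.072970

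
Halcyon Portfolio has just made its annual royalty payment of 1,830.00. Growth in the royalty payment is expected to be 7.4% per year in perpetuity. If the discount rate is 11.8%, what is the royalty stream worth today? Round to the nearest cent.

44668.64

D₁ = D₀ × (1 + g) = 1,830.00 × 1.074 = 1,965.4200
Growing perpetuity: P = D₁ / (r − g) = 1,965.4200 / (0.118 − 0.074) = 44,668.64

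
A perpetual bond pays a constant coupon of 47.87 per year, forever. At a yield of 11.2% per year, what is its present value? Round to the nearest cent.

Level perpetuity: PV = C / r = 47.87 / 0.112 = 427.41

427.41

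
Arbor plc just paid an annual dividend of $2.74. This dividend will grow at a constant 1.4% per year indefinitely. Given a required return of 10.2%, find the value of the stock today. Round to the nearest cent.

D₁ = D₀ × (1 + g) = $2.74 × 1.014 = $2.7784
Growing perpetuity: P = D₁ / (r − g) = $2.7784 / (0.102 − 0.014) = $31.57

$31.57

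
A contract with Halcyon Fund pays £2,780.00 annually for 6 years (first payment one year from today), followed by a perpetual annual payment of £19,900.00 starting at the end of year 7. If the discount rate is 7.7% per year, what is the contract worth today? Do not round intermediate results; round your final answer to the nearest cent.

£178572.38

PV of 6-year annuity: £2,780.00 × [1 − (1+0.077)^−6] / 0.077 = 12969.41031
Perpetuity value at year 6: £19,900.00 / 0.077 = 258441.55844
PV of perpetuity: 258441.55844 / (1+0.077)^6 = 165602.97385
Total PV = 12969.41031 + 165602.97385 = 178572.38416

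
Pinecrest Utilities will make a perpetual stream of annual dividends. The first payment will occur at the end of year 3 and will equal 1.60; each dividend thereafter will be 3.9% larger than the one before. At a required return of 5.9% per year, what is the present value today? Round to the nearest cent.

71.33

Value at end of year 2: C₁ / (r − g) = 1.60 / (0.059 − 0.039) = 80.0000
Discount to today: PV = 80.0000 / (1 + 0.059)^2 = 80.0000 / 1.121481 = 71.33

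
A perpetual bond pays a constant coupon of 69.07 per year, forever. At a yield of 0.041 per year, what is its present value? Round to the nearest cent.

Level perpetuity: PV = C / r = 69.07 / 0.041 = 1,684.63

1684.63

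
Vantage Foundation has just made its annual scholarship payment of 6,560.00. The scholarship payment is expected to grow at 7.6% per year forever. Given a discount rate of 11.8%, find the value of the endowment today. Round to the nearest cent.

168060.95

D₁ = D₀ × (1 + g) = 6,560.00 × 1.076 = 7,058.5600
Growing perpetuity: P = D₁ / (r − g) = 7,058.5600 / (0.118 − 0.076) = 168,060.95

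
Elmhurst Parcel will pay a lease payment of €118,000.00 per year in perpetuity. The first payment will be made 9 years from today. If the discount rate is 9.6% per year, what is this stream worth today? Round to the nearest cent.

Value at end of year 8: C / r = €118,000.00 / 0.096 = €1,229,166.6667
Discount to today: PV = €1,229,166.6667 / (1 + 0.096)^8 = €1,229,166.6667 / 2.082018 = €590,372.80

€590372.80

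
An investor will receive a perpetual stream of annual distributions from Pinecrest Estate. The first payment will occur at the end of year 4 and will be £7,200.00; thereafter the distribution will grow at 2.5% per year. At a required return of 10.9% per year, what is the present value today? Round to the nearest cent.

Value at end of year 3: C₁ / (r − g) = £7,200.00 / (0.109 − 0.025) = £85,714.2857
Discount to today: PV = £85,714.2857 / (1 + 0.109)^3 = £85,714.2857 / 1.363938 = £62,843.24

£62843.24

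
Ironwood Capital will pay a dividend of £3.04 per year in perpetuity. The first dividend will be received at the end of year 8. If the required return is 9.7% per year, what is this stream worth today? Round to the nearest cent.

£16.39

Value at end of year 7: C / r = £3.04 / 0.097 = £31.3402
Discount to today: PV = £31.3402 / (1 + 0.097)^7 = £31.3402 / 1.911817 = £16.39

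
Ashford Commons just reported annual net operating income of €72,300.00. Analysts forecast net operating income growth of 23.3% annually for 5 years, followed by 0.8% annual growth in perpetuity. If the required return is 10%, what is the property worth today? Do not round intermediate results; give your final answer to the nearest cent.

€1917501.96

D_1 = 89145.90000
D_2 = 109916.89470
D_3 = 135527.53117
D_4 = 167105.44593
D_5 = 206041.01483
Terminal value at year 5: TV = D_5×(1+g_2)/(r−g_2) = 207689.34295/0.092 = 2257492.85811
P_0 = D_1/(1+r)^1 + D_2/(1+r)^2 + D_3/(1+r)^3 + D_4/(1+r)^4 + D_5/(1+r)^5 + TV/(1+r)^5
    = 81041.72727 + 90840.40884 + 101823.84009 + 114135.26803 + 127935.25953 + 1401725.45225 = 1917501.95603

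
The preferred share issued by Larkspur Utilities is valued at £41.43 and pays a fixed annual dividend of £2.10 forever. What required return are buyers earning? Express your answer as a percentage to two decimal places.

5.07%

P = C/r ⇒ r = C/P = £2.10/£41.43 = 0.050688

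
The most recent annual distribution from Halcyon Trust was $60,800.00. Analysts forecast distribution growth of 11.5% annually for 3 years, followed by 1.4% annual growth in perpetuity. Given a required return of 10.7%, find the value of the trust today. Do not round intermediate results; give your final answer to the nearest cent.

D_1 = 67792.00000
D_2 = 75588.08000
D_3 = 84280.70920
Terminal value at year 3: TV = D_3×(1+g_2)/(r−g_2) = 85460.63913/0.093 = 918931.60354
P_0 = D_1/(1+r)^1 + D_2/(1+r)^2 + D_3/(1+r)^3 + TV/(1+r)^3
    = 61239.38573 + 61681.94678 + 62127.70611 + 677392.40852 = 862441.44713

$862441.45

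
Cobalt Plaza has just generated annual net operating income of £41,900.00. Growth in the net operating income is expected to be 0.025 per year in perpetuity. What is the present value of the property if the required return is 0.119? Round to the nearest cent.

£456888.30

D₁ = D₀ × (1 + g) = £41,900.00 × 1.025 = £42,947.5000
Growing perpetuity: P = D₁ / (r − g) = £42,947.5000 / (0.119 − 0.025) = £456,888.30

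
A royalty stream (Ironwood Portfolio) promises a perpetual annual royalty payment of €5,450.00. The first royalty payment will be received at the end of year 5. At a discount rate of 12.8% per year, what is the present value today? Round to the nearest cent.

Value at end of year 4: C / r = €5,450.00 / 0.128 = €42,578.1250
Discount to today: PV = €42,578.1250 / (1 + 0.128)^4 = €42,578.1250 / 1.618961 = €26,299.66

€26299.66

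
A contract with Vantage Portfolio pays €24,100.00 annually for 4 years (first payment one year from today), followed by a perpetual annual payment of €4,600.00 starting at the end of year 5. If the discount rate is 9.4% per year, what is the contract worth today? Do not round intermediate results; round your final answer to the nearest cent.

PV of 4-year annuity: €24,100.00 × [1 − (1+0.094)^−4] / 0.094 = 77396.63315
Perpetuity value at year 4: €4,600.00 / 0.094 = 48936.17021
PV of perpetuity: 48936.17021 / (1+0.094)^4 = 34163.36886
Total PV = 77396.63315 + 34163.36886 = 111560.00202

€111560.00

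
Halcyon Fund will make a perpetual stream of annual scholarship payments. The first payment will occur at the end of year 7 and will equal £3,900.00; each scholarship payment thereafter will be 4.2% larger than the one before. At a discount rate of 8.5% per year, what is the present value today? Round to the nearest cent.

£55592.69

Value at end of year 6: C₁ / (r − g) = £3,900.00 / (0.085 − 0.042) = £90,697.6744
Discount to today: PV = £90,697.6744 / (1 + 0.085)^6 = £90,697.6744 / 1.631468 = £55,592.69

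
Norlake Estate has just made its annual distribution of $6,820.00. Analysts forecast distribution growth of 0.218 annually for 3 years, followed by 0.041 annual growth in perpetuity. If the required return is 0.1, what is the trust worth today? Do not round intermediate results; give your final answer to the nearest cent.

D_1 = 8306.76000
D_2 = 10117.63368
D_3 = 12323.27782
Terminal value at year 3: TV = D_3×(1+g_2)/(r−g_2) = 12828.53221/0.059 = 217432.74937
P_0 = D_1/(1+r)^1 + D_2/(1+r)^2 + D_3/(1+r)^3 + TV/(1+r)^3
    = 7551.60000 + 8361.68073 + 9258.66102 + 163360.44280 = 188532.38455

$188532.38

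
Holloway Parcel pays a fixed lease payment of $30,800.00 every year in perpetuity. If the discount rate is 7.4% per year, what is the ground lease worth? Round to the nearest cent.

Level perpetuity: PV = C / r = $30,800.00 / 0.074 = $416,216.22

$416216.22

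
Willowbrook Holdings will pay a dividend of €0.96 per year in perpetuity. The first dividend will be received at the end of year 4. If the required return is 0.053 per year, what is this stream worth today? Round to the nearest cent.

Value at end of year 3: C / r = €0.96 / 0.053 = €18.1132
Discount to today: PV = €18.1132 / (1 + 0.053)^3 = €18.1132 / 1.167576 = €15.51

€15.51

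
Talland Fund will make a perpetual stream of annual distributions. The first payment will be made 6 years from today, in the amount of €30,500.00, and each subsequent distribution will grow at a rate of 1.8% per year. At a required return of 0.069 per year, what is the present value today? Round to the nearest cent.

€428391.79

Value at end of year 5: C₁ / (r − g) = €30,500.00 / (0.069 − 0.018) = €598,039.2157
Discount to today: PV = €598,039.2157 / (1 + 0.069)^5 = €598,039.2157 / 1.396010 = €428,391.79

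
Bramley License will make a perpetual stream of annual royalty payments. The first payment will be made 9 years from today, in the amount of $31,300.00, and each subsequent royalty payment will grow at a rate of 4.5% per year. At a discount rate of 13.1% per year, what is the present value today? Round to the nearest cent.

$135939.31

Value at end of year 8: C₁ / (r − g) = $31,300.00 / (0.131 − 0.045) = $363,953.4884
Discount to today: PV = $363,953.4884 / (1 + 0.131)^8 = $363,953.4884 / 2.677323 = $135,939.31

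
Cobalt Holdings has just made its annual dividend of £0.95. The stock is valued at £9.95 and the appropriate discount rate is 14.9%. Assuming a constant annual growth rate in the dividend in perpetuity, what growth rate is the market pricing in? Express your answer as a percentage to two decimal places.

P = D₀(1+g)/(r−g) ⇒ P(r−g) = D₀(1+g) ⇒ g(P+D₀) = P·r − D₀
g = (P·r − D₀)/(P + D₀) = (£9.95×0.149 − £0.95) / (£9.95 + £0.95) = 0.048858

4.89%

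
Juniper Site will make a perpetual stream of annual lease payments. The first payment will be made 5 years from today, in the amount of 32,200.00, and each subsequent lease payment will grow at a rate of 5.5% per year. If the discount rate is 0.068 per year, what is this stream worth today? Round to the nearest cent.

1903827.12

Value at end of year 4: C₁ / (r − g) = 32,200.00 / (0.068 − 0.055) = 2,476,923.0769
Discount to today: PV = 2,476,923.0769 / (1 + 0.068)^4 = 2,476,923.0769 / 1.301023 = 1,903,827.12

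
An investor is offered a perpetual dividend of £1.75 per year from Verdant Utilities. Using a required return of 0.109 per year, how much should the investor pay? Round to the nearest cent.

Level perpetuity: PV = C / r = £1.75 / 0.109 = £16.06

£16.06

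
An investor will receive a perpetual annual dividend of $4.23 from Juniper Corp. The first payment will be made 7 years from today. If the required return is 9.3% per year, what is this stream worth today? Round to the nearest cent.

Value at end of year 6: C / r = $4.23 / 0.093 = $45.4839
Discount to today: PV = $45.4839 / (1 + 0.093)^6 = $45.4839 / 1.704987 = $26.68

$26.68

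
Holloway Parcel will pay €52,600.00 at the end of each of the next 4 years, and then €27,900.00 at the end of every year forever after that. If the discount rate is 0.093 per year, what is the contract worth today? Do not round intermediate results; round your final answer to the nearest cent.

PV of 4-year annuity: €52,600.00 × [1 − (1+0.093)^−4] / 0.093 = 169293.15401
Perpetuity value at year 4: €27,900.00 / 0.093 = 300000.00000
PV of perpetuity: 300000.00000 / (1+0.093)^4 = 210203.82135
Total PV = 169293.15401 + 210203.82135 = 379496.97536

€379496.98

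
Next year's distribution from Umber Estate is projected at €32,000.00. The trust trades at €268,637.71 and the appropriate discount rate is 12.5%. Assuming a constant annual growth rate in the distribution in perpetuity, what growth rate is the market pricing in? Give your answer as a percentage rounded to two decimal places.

0.59%

P = D₁/(r−g) ⇒ g = r − D₁/P = 0.125 − €32,000.00/€268,637.71 = 0.005880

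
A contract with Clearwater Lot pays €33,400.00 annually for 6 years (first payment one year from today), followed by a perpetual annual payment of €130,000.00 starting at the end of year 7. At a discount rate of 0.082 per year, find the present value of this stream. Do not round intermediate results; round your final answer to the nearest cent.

PV of 6-year annuity: €33,400.00 × [1 − (1+0.082)^−6] / 0.082 = 153471.81815
Perpetuity value at year 6: €130,000.00 / 0.082 = 1585365.85366
PV of perpetuity: 1585365.85366 / (1+0.082)^6 = 988020.45367
Total PV = 153471.81815 + 988020.45367 = 1141492.27182

€1141492.27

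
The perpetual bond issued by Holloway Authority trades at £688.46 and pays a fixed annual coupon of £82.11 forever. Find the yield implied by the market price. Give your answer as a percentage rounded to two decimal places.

P = C/r ⇒ r = C/P = £82.11/£688.46 = 0.119266

11.93%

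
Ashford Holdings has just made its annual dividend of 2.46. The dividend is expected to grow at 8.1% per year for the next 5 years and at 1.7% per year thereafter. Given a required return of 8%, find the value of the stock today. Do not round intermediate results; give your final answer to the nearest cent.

52.23

D_1 = 2.65926
D_2 = 2.87466
D_3 = 3.10751
D_4 = 3.35922
D_5 = 3.63131
Terminal value at year 5: TV = D_5×(1+g_2)/(r−g_2) = 3.69304/0.063 = 58.61975
P_0 = D_1/(1+r)^1 + D_2/(1+r)^2 + D_3/(1+r)^3 + D_4/(1+r)^4 + D_5/(1+r)^5 + TV/(1+r)^5
    = 2.46228 + 2.46456 + 2.46684 + 2.46912 + 2.47141 + 39.89562 = 52.22983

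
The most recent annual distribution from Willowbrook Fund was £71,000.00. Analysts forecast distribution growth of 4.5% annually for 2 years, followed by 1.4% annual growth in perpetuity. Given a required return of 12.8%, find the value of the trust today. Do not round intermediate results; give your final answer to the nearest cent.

£668719.71

D_1 = 74195.00000
D_2 = 77533.77500
Terminal value at year 2: TV = D_2×(1+g_2)/(r−g_2) = 78619.24785/0.114 = 689642.52500
P_0 = D_1/(1+r)^1 + D_2/(1+r)^2 + TV/(1+r)^2
    = 65775.70922 + 60935.82991 + 542008.17128 = 668719.71040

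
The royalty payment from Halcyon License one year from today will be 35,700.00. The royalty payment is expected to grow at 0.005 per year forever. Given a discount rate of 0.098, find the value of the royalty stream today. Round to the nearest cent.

383870.97

Growing perpetuity: P = D₁ / (r − g) = 35,700.0000 / (0.098 − 0.005) = 383,870.97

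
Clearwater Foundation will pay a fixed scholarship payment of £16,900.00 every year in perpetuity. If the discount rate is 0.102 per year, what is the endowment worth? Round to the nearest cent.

£165686.27

Level perpetuity: PV = C / r = £16,900.00 / 0.102 = £165,686.27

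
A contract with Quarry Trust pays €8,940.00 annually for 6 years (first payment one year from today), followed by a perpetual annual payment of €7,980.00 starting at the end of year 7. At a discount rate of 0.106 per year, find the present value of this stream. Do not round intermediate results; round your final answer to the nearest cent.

PV of 6-year annuity: €8,940.00 × [1 − (1+0.106)^−6] / 0.106 = 38260.85116
Perpetuity value at year 6: €7,980.00 / 0.106 = 75283.01887
PV of perpetuity: 75283.01887 / (1+0.106)^6 = 41130.71548
Total PV = 38260.85116 + 41130.71548 = 79391.56664

€79391.57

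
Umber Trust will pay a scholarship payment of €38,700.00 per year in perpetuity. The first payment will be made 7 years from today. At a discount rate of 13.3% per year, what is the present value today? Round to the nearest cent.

€137556.10

Value at end of year 6: C / r = €38,700.00 / 0.133 = €290,977.4436
Discount to today: PV = €290,977.4436 / (1 + 0.133)^6 = €290,977.4436 / 2.115336 = €137,556.10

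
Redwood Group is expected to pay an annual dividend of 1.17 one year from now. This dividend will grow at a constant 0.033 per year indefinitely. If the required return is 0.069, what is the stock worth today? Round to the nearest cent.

Growing perpetuity: P = D₁ / (r − g) = 1.1700 / (0.069 − 0.033) = 32.50

32.50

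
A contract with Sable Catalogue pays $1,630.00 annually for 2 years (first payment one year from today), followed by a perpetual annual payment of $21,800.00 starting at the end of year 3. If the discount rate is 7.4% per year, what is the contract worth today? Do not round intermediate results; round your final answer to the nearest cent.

$258328.06

PV of 2-year annuity: $1,630.00 × [1 − (1+0.074)^−2] / 0.074 = 2930.81087
Perpetuity value at year 2: $21,800.00 / 0.074 = 294594.59459
PV of perpetuity: 294594.59459 / (1+0.074)^2 = 255397.24675
Total PV = 2930.81087 + 255397.24675 = 258328.05762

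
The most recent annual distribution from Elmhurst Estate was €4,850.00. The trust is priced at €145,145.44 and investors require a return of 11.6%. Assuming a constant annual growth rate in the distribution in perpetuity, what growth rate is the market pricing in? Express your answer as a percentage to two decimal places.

7.99%

P = D₀(1+g)/(r−g) ⇒ P(r−g) = D₀(1+g) ⇒ g(P+D₀) = P·r − D₀
g = (P·r − D₀)/(P + D₀) = (€145,145.44×0.116 − €4,850.00) / (€145,145.44 + €4,850.00) = 0.079915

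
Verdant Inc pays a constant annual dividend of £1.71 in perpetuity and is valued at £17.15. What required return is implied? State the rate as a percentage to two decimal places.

P = C/r ⇒ r = C/P = £1.71/£17.15 = 0.099708

9.97%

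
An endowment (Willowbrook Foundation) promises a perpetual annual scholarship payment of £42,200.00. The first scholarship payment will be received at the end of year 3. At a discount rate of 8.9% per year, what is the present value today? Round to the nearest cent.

£399822.00

Value at end of year 2: C / r = £42,200.00 / 0.089 = £474,157.3034
Discount to today: PV = £474,157.3034 / (1 + 0.089)^2 = £474,157.3034 / 1.185921 = £399,822.00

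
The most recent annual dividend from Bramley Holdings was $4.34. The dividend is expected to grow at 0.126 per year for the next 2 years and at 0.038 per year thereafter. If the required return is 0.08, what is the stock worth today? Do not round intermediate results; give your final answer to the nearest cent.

D_1 = 4.88684
D_2 = 5.50258
Terminal value at year 2: TV = D_2×(1+g_2)/(r−g_2) = 5.71168/0.042 = 135.99238
P_0 = D_1/(1+r)^1 + D_2/(1+r)^2 + TV/(1+r)^2
    = 4.52485 + 4.71758 + 116.59155 = 125.83398

$125.83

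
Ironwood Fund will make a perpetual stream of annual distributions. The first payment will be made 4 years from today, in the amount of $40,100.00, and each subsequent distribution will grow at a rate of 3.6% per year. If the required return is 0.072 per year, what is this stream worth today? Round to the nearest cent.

Value at end of year 3: C₁ / (r − g) = $40,100.00 / (0.072 − 0.036) = $1,113,888.8889
Discount to today: PV = $1,113,888.8889 / (1 + 0.072)^3 = $1,113,888.8889 / 1.231925 = $904,185.45

$904185.45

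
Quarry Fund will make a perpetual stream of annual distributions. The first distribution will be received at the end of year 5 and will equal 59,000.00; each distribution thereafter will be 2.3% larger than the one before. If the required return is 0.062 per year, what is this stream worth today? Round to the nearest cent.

1189294.30

Value at end of year 4: C₁ / (r − g) = 59,000.00 / (0.062 − 0.023) = 1,512,820.5128
Discount to today: PV = 1,512,820.5128 / (1 + 0.062)^4 = 1,512,820.5128 / 1.272032 = 1,189,294.30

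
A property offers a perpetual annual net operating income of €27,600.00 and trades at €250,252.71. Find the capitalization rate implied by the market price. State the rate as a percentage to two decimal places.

P = C/r ⇒ r = C/P = €27,600.00/€250,252.71 = 0.110289

11.03%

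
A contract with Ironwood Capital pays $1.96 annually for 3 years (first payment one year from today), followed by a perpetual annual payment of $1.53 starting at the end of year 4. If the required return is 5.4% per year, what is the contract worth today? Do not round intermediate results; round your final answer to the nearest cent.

PV of 3-year annuity: $1.96 × [1 − (1+0.054)^−3] / 0.054 = 5.29781
Perpetuity value at year 3: $1.53 / 0.054 = 28.33333
PV of perpetuity: 28.33333 / (1+0.054)^3 = 24.19780
Total PV = 5.29781 + 24.19780 = 29.49561

$29.50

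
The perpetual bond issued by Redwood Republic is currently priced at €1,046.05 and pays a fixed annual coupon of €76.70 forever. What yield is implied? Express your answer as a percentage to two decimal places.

7.33%

P = C/r ⇒ r = C/P = €76.70/€1,046.05 = 0.073323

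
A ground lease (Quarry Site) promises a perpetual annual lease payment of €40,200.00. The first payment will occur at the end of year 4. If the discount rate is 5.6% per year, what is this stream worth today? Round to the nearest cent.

€609601.84

Value at end of year 3: C / r = €40,200.00 / 0.056 = €717,857.1429
Discount to today: PV = €717,857.1429 / (1 + 0.056)^3 = €717,857.1429 / 1.177584 = €609,601.84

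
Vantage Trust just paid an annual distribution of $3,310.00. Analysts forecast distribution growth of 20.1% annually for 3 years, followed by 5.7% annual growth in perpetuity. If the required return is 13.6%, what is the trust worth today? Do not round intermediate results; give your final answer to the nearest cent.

D_1 = 3975.31000
D_2 = 4774.34731
D_3 = 5733.99112
Terminal value at year 3: TV = D_3×(1+g_2)/(r−g_2) = 6060.82861/0.079 = 76719.34953
P_0 = D_1/(1+r)^1 + D_2/(1+r)^2 + D_3/(1+r)^3 + TV/(1+r)^3
    = 3499.39261 + 3699.62194 + 3911.30805 + 52332.31151 = 63442.63410

$63442.63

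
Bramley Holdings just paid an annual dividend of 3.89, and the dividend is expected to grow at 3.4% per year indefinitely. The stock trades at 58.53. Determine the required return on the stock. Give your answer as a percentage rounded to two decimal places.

10.27%

D₁ = 3.89 × 1.034 = 4.0223
P = D₁/(r − g) ⇒ r = D₁/P + g = 4.0223/58.53 + 0.034 = 0.068721 + 0.034 = 0.102721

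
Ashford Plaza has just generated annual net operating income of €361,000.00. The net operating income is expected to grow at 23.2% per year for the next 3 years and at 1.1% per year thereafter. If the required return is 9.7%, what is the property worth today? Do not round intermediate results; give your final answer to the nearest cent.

€7383447.50

D_1 = 444752.00000
D_2 = 547934.46400
D_3 = 675055.25965
Terminal value at year 3: TV = D_3×(1+g_2)/(r−g_2) = 682480.86750/0.086 = 7935824.04075
P_0 = D_1/(1+r)^1 + D_2/(1+r)^2 + D_3/(1+r)^3 + TV/(1+r)^3
    = 405425.70647 + 455318.56916 + 511351.39217 + 6011351.83121 = 7383447.49902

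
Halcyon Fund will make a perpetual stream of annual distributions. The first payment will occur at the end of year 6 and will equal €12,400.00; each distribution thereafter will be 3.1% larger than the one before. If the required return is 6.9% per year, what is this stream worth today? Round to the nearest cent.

€233748.89

Value at end of year 5: C₁ / (r − g) = €12,400.00 / (0.069 − 0.031) = €326,315.7895
Discount to today: PV = €326,315.7895 / (1 + 0.069)^5 = €326,315.7895 / 1.396010 = €233,748.89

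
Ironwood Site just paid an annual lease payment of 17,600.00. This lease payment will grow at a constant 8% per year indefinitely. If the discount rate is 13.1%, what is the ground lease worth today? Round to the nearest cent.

D₁ = D₀ × (1 + g) = 17,600.00 × 1.08 = 19,008.0000
Growing perpetuity: P = D₁ / (r − g) = 19,008.0000 / (0.131 − 0.08) = 372,705.88

372705.88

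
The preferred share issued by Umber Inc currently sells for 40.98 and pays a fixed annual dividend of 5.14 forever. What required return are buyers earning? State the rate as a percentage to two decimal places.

12.54%

P = C/r ⇒ r = C/P = 5.14/40.98 = 0.125427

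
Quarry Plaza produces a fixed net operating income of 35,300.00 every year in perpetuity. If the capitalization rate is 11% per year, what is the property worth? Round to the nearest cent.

Level perpetuity: PV = C / r = 35,300.00 / 0.11 = 320,909.09

320909.09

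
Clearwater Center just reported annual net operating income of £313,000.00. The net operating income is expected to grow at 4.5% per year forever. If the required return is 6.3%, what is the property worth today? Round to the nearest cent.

£18171388.89

D₁ = D₀ × (1 + g) = £313,000.00 × 1.045 = £327,085.0000
Growing perpetuity: P = D₁ / (r − g) = £327,085.0000 / (0.063 − 0.045) = £18,171,388.89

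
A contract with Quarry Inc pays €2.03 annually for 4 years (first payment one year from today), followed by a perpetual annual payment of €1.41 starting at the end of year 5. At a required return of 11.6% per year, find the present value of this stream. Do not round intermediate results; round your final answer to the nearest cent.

€14.05

PV of 4-year annuity: €2.03 × [1 − (1+0.116)^−4] / 0.116 = 6.21813
Perpetuity value at year 4: €1.41 / 0.116 = 12.15517
PV of perpetuity: 12.15517 / (1+0.116)^4 = 7.83618
Total PV = 6.21813 + 7.83618 = 14.05430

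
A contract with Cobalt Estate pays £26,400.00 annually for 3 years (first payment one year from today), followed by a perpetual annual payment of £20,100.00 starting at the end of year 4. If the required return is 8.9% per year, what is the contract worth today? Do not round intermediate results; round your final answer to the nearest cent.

£241818.32

PV of 3-year annuity: £26,400.00 × [1 − (1+0.089)^−3] / 0.089 = 66945.45779
Perpetuity value at year 3: £20,100.00 / 0.089 = 225842.69663
PV of perpetuity: 225842.69663 / (1+0.089)^3 = 174872.85945
Total PV = 66945.45779 + 174872.85945 = 241818.31724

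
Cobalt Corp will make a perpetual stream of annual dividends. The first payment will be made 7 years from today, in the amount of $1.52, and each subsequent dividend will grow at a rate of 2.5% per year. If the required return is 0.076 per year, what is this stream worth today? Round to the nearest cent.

$19.20

Value at end of year 6: C₁ / (r − g) = $1.52 / (0.076 − 0.025) = $29.8039
Discount to today: PV = $29.8039 / (1 + 0.076)^6 = $29.8039 / 1.551935 = $19.20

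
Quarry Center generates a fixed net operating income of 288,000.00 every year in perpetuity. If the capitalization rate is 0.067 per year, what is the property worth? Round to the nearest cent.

Level perpetuity: PV = C / r = 288,000.00 / 0.067 = 4,298,507.46

4298507.46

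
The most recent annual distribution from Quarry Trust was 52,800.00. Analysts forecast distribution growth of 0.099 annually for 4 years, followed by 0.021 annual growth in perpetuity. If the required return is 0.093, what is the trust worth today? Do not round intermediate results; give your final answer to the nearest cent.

979424.23

D_1 = 58027.20000
D_2 = 63771.89280
D_3 = 70085.31019
D_4 = 77023.75590
Terminal value at year 4: TV = D_4×(1+g_2)/(r−g_2) = 78641.25477/0.072 = 1092239.64958
P_0 = D_1/(1+r)^1 + D_2/(1+r)^2 + D_3/(1+r)^3 + D_4/(1+r)^4 + TV/(1+r)^4
    = 53089.84446 + 53381.28002 + 53674.31541 + 53968.95941 + 765309.82724 = 979424.22656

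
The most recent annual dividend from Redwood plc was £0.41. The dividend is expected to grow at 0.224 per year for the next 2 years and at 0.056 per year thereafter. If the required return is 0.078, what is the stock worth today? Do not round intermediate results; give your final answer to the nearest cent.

£26.37

D_1 = 0.50184
D_2 = 0.61425
Terminal value at year 2: TV = D_2×(1+g_2)/(r−g_2) = 0.64865/0.022 = 29.48410
P_0 = D_1/(1+r)^1 + D_2/(1+r)^2 + TV/(1+r)^2
    = 0.46553 + 0.52858 + 25.37175 = 26.36586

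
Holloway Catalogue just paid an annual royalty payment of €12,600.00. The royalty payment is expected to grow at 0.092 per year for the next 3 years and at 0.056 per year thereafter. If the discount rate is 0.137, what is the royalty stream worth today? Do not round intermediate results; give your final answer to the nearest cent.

€180410.53

D_1 = 13759.20000
D_2 = 15025.04640
D_3 = 16407.35067
Terminal value at year 3: TV = D_3×(1+g_2)/(r−g_2) = 17326.16231/0.081 = 213903.23835
P_0 = D_1/(1+r)^1 + D_2/(1+r)^2 + D_3/(1+r)^3 + TV/(1+r)^3
    = 12101.31926 + 11622.37523 + 11162.38676 + 145524.44963 = 180410.53088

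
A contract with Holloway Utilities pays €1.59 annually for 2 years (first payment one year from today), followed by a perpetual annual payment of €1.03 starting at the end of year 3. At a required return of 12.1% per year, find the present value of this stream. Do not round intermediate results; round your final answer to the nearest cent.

€9.46

PV of 2-year annuity: €1.59 × [1 − (1+0.121)^−2] / 0.121 = 2.68365
Perpetuity value at year 2: €1.03 / 0.121 = 8.51240
PV of perpetuity: 8.51240 / (1+0.121)^2 = 6.77393
Total PV = 2.68365 + 6.77393 = 9.45758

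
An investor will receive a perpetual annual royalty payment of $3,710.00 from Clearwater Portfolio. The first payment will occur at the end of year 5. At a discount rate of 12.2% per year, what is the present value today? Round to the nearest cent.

Value at end of year 4: C / r = $3,710.00 / 0.122 = $30,409.8361
Discount to today: PV = $30,409.8361 / (1 + 0.122)^4 = $30,409.8361 / 1.584789 = $19,188.57

$19188.57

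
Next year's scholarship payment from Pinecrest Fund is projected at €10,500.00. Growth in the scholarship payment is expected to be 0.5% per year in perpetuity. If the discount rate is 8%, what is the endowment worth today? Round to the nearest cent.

€140000.00

Growing perpetuity: P = D₁ / (r − g) = €10,500.0000 / (0.08 − 0.005) = €140,000.00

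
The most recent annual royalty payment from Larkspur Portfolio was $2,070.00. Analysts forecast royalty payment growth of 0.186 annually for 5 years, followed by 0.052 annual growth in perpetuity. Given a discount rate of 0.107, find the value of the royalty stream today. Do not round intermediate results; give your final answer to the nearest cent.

D_1 = 2455.02000
D_2 = 2911.65372
D_3 = 3453.22131
D_4 = 4095.52048
D_5 = 4857.28728
Terminal value at year 5: TV = D_5×(1+g_2)/(r−g_2) = 5109.86622/0.055 = 92906.65860
P_0 = D_1/(1+r)^1 + D_2/(1+r)^2 + D_3/(1+r)^3 + D_4/(1+r)^4 + D_5/(1+r)^5 + TV/(1+r)^5
    = 2217.72358 + 2375.98931 + 2545.54952 + 2727.21023 + 2921.83499 + 55886.73480 = 68675.04243

$68675.04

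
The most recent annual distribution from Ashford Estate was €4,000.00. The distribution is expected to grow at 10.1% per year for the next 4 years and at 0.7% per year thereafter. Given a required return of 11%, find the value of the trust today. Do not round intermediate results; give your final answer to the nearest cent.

€53532.10

D_1 = 4404.00000
D_2 = 4848.80400
D_3 = 5338.53320
D_4 = 5877.72506
Terminal value at year 4: TV = D_4×(1+g_2)/(r−g_2) = 5918.86913/0.103 = 57464.74886
P_0 = D_1/(1+r)^1 + D_2/(1+r)^2 + D_3/(1+r)^3 + D_4/(1+r)^4 + TV/(1+r)^4
    = 3967.56757 + 3935.39810 + 3903.48947 + 3871.83955 + 37853.81000 = 53532.10469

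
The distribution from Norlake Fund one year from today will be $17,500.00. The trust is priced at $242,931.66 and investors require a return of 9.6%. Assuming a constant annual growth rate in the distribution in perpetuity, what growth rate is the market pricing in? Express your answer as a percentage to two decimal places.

P = D₁/(r−g) ⇒ g = r − D₁/P = 0.096 − $17,500.00/$242,931.66 = 0.023963

2.40%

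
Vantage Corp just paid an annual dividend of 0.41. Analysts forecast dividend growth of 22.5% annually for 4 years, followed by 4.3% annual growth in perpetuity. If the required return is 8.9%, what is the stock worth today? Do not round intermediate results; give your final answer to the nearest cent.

17.10

D_1 = 0.50225
D_2 = 0.61526
D_3 = 0.75369
D_4 = 0.92327
Terminal value at year 4: TV = D_4×(1+g_2)/(r−g_2) = 0.96297/0.046 = 20.93412
P_0 = D_1/(1+r)^1 + D_2/(1+r)^2 + D_3/(1+r)^3 + D_4/(1+r)^4 + TV/(1+r)^4
    = 0.46120 + 0.51880 + 0.58359 + 0.65647 + 14.88481 = 17.10487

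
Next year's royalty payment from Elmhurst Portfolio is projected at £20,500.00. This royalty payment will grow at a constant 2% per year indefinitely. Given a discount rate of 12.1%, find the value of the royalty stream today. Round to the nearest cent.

Growing perpetuity: P = D₁ / (r − g) = £20,500.0000 / (0.121 − 0.02) = £202,970.30

£202970.30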